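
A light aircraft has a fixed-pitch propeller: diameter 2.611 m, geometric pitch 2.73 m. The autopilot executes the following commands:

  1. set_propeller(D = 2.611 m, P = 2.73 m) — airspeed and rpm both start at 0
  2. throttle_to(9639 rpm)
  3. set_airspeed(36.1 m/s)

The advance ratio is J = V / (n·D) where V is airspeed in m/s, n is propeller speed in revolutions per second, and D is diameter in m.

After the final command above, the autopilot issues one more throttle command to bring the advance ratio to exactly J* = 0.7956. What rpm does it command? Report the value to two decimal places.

set_propeller: D = 2.611 m, P = 2.73 m (p = P/D = 1.045576); state ← (V=0, rpm=0)
throttle_to(9639): rpm ← 9639
set_airspeed(36.1): V ← 36.1 m/s
final state: V = 36.1 m/s, rpm = 9639 → n = rpm/60 = 160.650000 rev/s
target J* = 0.7956; solve J* = V/(n·D) for n: n = V/(J*·D) = 36.1/(0.7956 × 2.611) = 17.378231 rev/s
rpm = 60·n = 1042.693836

rpm = 1042.69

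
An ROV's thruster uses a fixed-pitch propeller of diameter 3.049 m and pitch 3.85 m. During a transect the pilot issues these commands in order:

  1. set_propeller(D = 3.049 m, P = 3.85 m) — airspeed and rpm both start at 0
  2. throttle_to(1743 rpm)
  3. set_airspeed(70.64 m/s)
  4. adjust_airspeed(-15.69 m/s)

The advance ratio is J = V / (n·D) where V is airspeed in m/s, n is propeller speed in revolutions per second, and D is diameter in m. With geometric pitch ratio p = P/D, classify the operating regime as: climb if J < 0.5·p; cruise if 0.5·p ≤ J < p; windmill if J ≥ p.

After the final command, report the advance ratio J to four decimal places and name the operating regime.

J = 0.6204, regime = climb

set_propeller: D = 3.049 m, P = 3.85 m (p = P/D = 1.262709); state ← (V=0, rpm=0)
throttle_to(1743): rpm ← 1743
set_airspeed(70.64): V ← 70.64 m/s
adjust_airspeed(-15.69): V ← 70.64 -15.69 = 54.95 m/s
final state: V = 54.95 m/s, rpm = 1743 → n = rpm/60 = 29.050000 rev/s
J = V / (n·D) = 54.95 / (29.050000 × 3.049) = 0.620389
regime bands: climb J<0.6314 | cruise [0.6314, 1.2627) | windmill J≥1.2627
J = 0.6204 → climb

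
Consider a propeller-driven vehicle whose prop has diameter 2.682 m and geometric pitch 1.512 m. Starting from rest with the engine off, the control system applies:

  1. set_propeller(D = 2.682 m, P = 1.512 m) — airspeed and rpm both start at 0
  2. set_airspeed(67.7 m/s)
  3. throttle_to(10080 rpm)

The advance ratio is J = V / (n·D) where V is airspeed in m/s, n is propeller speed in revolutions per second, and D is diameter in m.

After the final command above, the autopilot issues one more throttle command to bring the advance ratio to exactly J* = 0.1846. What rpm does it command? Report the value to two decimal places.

rpm = 8204.45

set_propeller: D = 2.682 m, P = 1.512 m (p = P/D = 0.563758); state ← (V=0, rpm=0)
set_airspeed(67.7): V ← 67.7 m/s
throttle_to(10080): rpm ← 10080
final state: V = 67.7 m/s, rpm = 10080 → n = rpm/60 = 168.000000 rev/s
target J* = 0.1846; solve J* = V/(n·D) for n: n = V/(J*·D) = 67.7/(0.1846 × 2.682) = 136.740826 rev/s
rpm = 60·n = 8204.449551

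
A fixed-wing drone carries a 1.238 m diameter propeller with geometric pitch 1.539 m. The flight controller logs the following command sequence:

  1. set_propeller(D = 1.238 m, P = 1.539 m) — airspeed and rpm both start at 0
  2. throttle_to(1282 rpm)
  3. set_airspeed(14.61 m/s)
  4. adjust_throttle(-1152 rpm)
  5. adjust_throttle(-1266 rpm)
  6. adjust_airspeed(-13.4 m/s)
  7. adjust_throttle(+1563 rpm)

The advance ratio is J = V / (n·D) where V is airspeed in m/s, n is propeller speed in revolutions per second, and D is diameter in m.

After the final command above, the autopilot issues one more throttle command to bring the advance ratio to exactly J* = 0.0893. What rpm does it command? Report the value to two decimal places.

set_propeller: D = 1.238 m, P = 1.539 m (p = P/D = 1.243134); state ← (V=0, rpm=0)
throttle_to(1282): rpm ← 1282
set_airspeed(14.61): V ← 14.61 m/s
adjust_throttle(-1152): rpm ← 1282 -1152 = 130
adjust_throttle(-1266): rpm ← 130 -1266 = -1136
adjust_airspeed(-13.4): V ← 14.61 -13.4 = 1.21 m/s
adjust_throttle(+1563): rpm ← -1136 +1563 = 427
final state: V = 1.21 m/s, rpm = 427 → n = rpm/60 = 7.116667 rev/s
target J* = 0.0893; solve J* = V/(n·D) for n: n = V/(J*·D) = 1.21/(0.0893 × 1.238) = 10.944937 rev/s
rpm = 60·n = 656.696221

rpm = 656.70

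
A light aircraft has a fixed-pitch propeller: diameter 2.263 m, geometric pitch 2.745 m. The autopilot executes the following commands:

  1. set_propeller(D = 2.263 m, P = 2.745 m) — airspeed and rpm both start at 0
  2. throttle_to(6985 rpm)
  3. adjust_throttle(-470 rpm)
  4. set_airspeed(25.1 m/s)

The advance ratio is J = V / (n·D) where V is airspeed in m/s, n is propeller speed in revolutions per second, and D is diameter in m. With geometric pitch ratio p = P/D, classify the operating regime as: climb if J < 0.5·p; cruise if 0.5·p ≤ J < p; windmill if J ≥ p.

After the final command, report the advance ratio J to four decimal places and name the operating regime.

set_propeller: D = 2.263 m, P = 2.745 m (p = P/D = 1.212992); state ← (V=0, rpm=0)
throttle_to(6985): rpm ← 6985
adjust_throttle(-470): rpm ← 6985 -470 = 6515
set_airspeed(25.1): V ← 25.1 m/s
final state: V = 25.1 m/s, rpm = 6515 → n = rpm/60 = 108.583333 rev/s
J = V / (n·D) = 25.1 / (108.583333 × 2.263) = 0.102147
regime bands: climb J<0.6065 | cruise [0.6065, 1.2130) | windmill J≥1.2130
J = 0.1021 → climb

J = 0.1021, regime = climb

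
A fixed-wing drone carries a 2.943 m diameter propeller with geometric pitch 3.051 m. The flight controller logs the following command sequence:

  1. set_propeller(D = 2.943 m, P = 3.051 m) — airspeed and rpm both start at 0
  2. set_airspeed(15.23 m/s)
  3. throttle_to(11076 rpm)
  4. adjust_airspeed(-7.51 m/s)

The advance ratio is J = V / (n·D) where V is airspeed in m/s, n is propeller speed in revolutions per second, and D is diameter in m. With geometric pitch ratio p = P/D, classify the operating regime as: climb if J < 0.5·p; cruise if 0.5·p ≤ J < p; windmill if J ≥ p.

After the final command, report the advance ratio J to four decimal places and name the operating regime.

J = 0.0142, regime = climb

set_propeller: D = 2.943 m, P = 3.051 m (p = P/D = 1.036697); state ← (V=0, rpm=0)
set_airspeed(15.23): V ← 15.23 m/s
throttle_to(11076): rpm ← 11076
adjust_airspeed(-7.51): V ← 15.23 -7.51 = 7.72 m/s
final state: V = 7.72 m/s, rpm = 11076 → n = rpm/60 = 184.600000 rev/s
J = V / (n·D) = 7.72 / (184.600000 × 2.943) = 0.014210
regime bands: climb J<0.5183 | cruise [0.5183, 1.0367) | windmill J≥1.0367
J = 0.0142 → climb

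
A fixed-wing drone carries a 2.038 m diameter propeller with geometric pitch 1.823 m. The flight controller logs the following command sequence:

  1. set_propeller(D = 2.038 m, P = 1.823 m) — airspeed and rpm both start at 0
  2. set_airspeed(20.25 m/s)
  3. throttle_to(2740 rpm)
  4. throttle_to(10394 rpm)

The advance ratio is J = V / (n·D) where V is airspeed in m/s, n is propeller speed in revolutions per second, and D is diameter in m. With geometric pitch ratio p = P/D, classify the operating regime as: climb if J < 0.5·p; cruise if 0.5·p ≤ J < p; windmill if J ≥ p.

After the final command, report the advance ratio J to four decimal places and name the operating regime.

J = 0.0574, regime = climb

set_propeller: D = 2.038 m, P = 1.823 m (p = P/D = 0.894504); state ← (V=0, rpm=0)
set_airspeed(20.25): V ← 20.25 m/s
throttle_to(2740): rpm ← 2740
throttle_to(10394): rpm ← 10394
final state: V = 20.25 m/s, rpm = 10394 → n = rpm/60 = 173.233333 rev/s
J = V / (n·D) = 20.25 / (173.233333 × 2.038) = 0.057357
regime bands: climb J<0.4473 | cruise [0.4473, 0.8945) | windmill J≥0.8945
J = 0.0574 → climb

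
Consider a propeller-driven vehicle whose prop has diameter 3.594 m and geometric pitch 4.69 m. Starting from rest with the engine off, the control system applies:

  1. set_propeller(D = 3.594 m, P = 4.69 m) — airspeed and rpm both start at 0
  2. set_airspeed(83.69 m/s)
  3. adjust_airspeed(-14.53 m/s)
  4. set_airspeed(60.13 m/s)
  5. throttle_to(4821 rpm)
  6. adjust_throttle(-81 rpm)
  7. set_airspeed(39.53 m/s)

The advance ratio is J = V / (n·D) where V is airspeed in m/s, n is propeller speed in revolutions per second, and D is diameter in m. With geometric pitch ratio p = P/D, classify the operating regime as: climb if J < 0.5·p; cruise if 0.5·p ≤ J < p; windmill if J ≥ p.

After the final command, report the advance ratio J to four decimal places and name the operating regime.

set_propeller: D = 3.594 m, P = 4.69 m (p = P/D = 1.304953); state ← (V=0, rpm=0)
set_airspeed(83.69): V ← 83.69 m/s
adjust_airspeed(-14.53): V ← 83.69 -14.53 = 69.16 m/s
set_airspeed(60.13): V ← 60.13 m/s
throttle_to(4821): rpm ← 4821
adjust_throttle(-81): rpm ← 4821 -81 = 4740
set_airspeed(39.53): V ← 39.53 m/s
final state: V = 39.53 m/s, rpm = 4740 → n = rpm/60 = 79.000000 rev/s
J = V / (n·D) = 39.53 / (79.000000 × 3.594) = 0.139226
regime bands: climb J<0.6525 | cruise [0.6525, 1.3050) | windmill J≥1.3050
J = 0.1392 → climb

J = 0.1392, regime = climb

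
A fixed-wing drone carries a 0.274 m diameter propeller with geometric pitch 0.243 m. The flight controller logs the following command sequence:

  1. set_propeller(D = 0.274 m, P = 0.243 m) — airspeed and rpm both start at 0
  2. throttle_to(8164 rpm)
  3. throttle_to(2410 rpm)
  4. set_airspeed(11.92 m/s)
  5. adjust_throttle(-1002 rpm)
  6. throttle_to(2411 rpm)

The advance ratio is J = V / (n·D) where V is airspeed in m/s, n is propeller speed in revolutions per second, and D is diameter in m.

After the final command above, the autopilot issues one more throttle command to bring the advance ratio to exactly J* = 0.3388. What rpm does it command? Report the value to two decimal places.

set_propeller: D = 0.274 m, P = 0.243 m (p = P/D = 0.886861); state ← (V=0, rpm=0)
throttle_to(8164): rpm ← 8164
throttle_to(2410): rpm ← 2410
set_airspeed(11.92): V ← 11.92 m/s
adjust_throttle(-1002): rpm ← 2410 -1002 = 1408
throttle_to(2411): rpm ← 2411
final state: V = 11.92 m/s, rpm = 2411 → n = rpm/60 = 40.183333 rev/s
target J* = 0.3388; solve J* = V/(n·D) for n: n = V/(J*·D) = 11.92/(0.3388 × 0.274) = 128.405105 rev/s
rpm = 60·n = 7704.306311

rpm = 7704.31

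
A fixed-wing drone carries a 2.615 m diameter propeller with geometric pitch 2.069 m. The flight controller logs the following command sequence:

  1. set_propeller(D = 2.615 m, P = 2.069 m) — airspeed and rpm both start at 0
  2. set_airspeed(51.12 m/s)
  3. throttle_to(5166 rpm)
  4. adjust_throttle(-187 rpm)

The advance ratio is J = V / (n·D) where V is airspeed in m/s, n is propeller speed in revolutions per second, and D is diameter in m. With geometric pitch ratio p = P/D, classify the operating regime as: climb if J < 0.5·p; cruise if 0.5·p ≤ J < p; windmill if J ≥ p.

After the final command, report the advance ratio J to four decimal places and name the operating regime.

set_propeller: D = 2.615 m, P = 2.069 m (p = P/D = 0.791205); state ← (V=0, rpm=0)
set_airspeed(51.12): V ← 51.12 m/s
throttle_to(5166): rpm ← 5166
adjust_throttle(-187): rpm ← 5166 -187 = 4979
final state: V = 51.12 m/s, rpm = 4979 → n = rpm/60 = 82.983333 rev/s
J = V / (n·D) = 51.12 / (82.983333 × 2.615) = 0.235574
regime bands: climb J<0.3956 | cruise [0.3956, 0.7912) | windmill J≥0.7912
J = 0.2356 → climb

J = 0.2356, regime = climb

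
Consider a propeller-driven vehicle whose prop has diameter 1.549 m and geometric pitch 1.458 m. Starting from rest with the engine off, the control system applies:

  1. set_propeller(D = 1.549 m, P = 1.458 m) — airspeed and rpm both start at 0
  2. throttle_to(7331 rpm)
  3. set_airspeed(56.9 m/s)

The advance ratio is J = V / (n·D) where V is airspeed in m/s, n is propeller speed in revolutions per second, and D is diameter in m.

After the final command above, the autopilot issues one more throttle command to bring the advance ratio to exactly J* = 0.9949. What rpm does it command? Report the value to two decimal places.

rpm = 2215.30

set_propeller: D = 1.549 m, P = 1.458 m (p = P/D = 0.941252); state ← (V=0, rpm=0)
throttle_to(7331): rpm ← 7331
set_airspeed(56.9): V ← 56.9 m/s
final state: V = 56.9 m/s, rpm = 7331 → n = rpm/60 = 122.183333 rev/s
target J* = 0.9949; solve J* = V/(n·D) for n: n = V/(J*·D) = 56.9/(0.9949 × 1.549) = 36.921677 rev/s
rpm = 60·n = 2215.300615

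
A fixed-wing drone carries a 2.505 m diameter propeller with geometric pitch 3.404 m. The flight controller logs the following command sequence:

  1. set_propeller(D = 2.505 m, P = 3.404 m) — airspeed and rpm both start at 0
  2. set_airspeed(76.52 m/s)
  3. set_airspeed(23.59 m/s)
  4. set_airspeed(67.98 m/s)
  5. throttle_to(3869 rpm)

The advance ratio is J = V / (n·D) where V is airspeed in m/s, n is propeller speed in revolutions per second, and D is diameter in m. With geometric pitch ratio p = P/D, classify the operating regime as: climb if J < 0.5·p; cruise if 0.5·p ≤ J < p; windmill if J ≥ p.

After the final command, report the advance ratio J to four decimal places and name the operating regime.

set_propeller: D = 2.505 m, P = 3.404 m (p = P/D = 1.358882); state ← (V=0, rpm=0)
set_airspeed(76.52): V ← 76.52 m/s
set_airspeed(23.59): V ← 23.59 m/s
set_airspeed(67.98): V ← 67.98 m/s
throttle_to(3869): rpm ← 3869
final state: V = 67.98 m/s, rpm = 3869 → n = rpm/60 = 64.483333 rev/s
J = V / (n·D) = 67.98 / (64.483333 × 2.505) = 0.420849
regime bands: climb J<0.6794 | cruise [0.6794, 1.3589) | windmill J≥1.3589
J = 0.4208 → climb

J = 0.4208, regime = climb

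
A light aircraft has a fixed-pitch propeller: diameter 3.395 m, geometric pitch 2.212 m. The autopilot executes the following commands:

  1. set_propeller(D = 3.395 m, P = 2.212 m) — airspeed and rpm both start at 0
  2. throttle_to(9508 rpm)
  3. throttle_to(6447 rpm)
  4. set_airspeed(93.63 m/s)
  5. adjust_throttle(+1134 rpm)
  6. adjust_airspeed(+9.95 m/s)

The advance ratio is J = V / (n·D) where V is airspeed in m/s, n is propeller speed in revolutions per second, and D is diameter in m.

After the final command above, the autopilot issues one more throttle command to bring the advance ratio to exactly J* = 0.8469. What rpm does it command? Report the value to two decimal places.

set_propeller: D = 3.395 m, P = 2.212 m (p = P/D = 0.651546); state ← (V=0, rpm=0)
throttle_to(9508): rpm ← 9508
throttle_to(6447): rpm ← 6447
set_airspeed(93.63): V ← 93.63 m/s
adjust_throttle(+1134): rpm ← 6447 +1134 = 7581
adjust_airspeed(+9.95): V ← 93.63 +9.95 = 103.58 m/s
final state: V = 103.58 m/s, rpm = 7581 → n = rpm/60 = 126.350000 rev/s
target J* = 0.8469; solve J* = V/(n·D) for n: n = V/(J*·D) = 103.58/(0.8469 × 3.395) = 36.025000 rev/s
rpm = 60·n = 2161.500028

rpm = 2161.50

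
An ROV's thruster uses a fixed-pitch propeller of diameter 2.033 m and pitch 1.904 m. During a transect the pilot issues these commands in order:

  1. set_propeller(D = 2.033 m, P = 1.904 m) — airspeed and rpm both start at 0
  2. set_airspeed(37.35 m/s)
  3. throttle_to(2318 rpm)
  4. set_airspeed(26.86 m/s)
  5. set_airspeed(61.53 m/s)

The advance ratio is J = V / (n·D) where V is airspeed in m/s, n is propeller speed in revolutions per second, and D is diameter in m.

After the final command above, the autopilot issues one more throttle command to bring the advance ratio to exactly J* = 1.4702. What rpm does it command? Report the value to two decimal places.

rpm = 1235.16

set_propeller: D = 2.033 m, P = 1.904 m (p = P/D = 0.936547); state ← (V=0, rpm=0)
set_airspeed(37.35): V ← 37.35 m/s
throttle_to(2318): rpm ← 2318
set_airspeed(26.86): V ← 26.86 m/s
set_airspeed(61.53): V ← 61.53 m/s
final state: V = 61.53 m/s, rpm = 2318 → n = rpm/60 = 38.633333 rev/s
target J* = 1.4702; solve J* = V/(n·D) for n: n = V/(J*·D) = 61.53/(1.4702 × 2.033) = 20.586054 rev/s
rpm = 60·n = 1235.163270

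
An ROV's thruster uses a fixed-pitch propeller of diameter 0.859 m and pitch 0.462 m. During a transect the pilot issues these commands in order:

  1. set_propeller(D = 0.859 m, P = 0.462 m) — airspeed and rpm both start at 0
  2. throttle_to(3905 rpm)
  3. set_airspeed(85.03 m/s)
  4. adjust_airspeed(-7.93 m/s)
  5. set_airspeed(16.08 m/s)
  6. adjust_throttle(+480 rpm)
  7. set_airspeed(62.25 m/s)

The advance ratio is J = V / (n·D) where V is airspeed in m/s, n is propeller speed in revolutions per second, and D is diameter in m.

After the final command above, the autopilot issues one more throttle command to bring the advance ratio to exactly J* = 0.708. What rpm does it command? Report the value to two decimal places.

rpm = 6141.35

set_propeller: D = 0.859 m, P = 0.462 m (p = P/D = 0.537835); state ← (V=0, rpm=0)
throttle_to(3905): rpm ← 3905
set_airspeed(85.03): V ← 85.03 m/s
adjust_airspeed(-7.93): V ← 85.03 -7.93 = 77.1 m/s
set_airspeed(16.08): V ← 16.08 m/s
adjust_throttle(+480): rpm ← 3905 +480 = 4385
set_airspeed(62.25): V ← 62.25 m/s
final state: V = 62.25 m/s, rpm = 4385 → n = rpm/60 = 73.083333 rev/s
target J* = 0.708; solve J* = V/(n·D) for n: n = V/(J*·D) = 62.25/(0.708 × 0.859) = 102.355912 rev/s
rpm = 60·n = 6141.354748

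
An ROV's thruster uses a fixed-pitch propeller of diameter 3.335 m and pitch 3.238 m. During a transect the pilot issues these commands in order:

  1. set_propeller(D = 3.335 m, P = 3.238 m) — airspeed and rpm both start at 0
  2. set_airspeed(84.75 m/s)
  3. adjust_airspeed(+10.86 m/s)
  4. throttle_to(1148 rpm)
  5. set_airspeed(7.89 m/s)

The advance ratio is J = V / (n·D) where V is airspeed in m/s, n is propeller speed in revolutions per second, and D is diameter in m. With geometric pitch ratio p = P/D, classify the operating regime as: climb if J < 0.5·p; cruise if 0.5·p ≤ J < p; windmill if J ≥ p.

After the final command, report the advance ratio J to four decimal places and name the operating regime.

set_propeller: D = 3.335 m, P = 3.238 m (p = P/D = 0.970915); state ← (V=0, rpm=0)
set_airspeed(84.75): V ← 84.75 m/s
adjust_airspeed(+10.86): V ← 84.75 +10.86 = 95.61 m/s
throttle_to(1148): rpm ← 1148
set_airspeed(7.89): V ← 7.89 m/s
final state: V = 7.89 m/s, rpm = 1148 → n = rpm/60 = 19.133333 rev/s
J = V / (n·D) = 7.89 / (19.133333 × 3.335) = 0.123649
regime bands: climb J<0.4855 | cruise [0.4855, 0.9709) | windmill J≥0.9709
J = 0.1236 → climb

J = 0.1236, regime = climb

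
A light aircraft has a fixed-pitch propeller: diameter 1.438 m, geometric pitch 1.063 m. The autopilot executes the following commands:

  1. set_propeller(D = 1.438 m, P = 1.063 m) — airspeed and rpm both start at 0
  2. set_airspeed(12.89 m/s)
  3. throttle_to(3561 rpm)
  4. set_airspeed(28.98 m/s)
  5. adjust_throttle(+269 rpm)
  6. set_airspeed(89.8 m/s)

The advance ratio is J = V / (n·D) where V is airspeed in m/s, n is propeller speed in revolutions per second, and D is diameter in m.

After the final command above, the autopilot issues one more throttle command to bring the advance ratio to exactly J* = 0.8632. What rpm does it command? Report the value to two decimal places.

rpm = 4340.67

set_propeller: D = 1.438 m, P = 1.063 m (p = P/D = 0.739221); state ← (V=0, rpm=0)
set_airspeed(12.89): V ← 12.89 m/s
throttle_to(3561): rpm ← 3561
set_airspeed(28.98): V ← 28.98 m/s
adjust_throttle(+269): rpm ← 3561 +269 = 3830
set_airspeed(89.8): V ← 89.8 m/s
final state: V = 89.8 m/s, rpm = 3830 → n = rpm/60 = 63.833333 rev/s
target J* = 0.8632; solve J* = V/(n·D) for n: n = V/(J*·D) = 89.8/(0.8632 × 1.438) = 72.344583 rev/s
rpm = 60·n = 4340.674993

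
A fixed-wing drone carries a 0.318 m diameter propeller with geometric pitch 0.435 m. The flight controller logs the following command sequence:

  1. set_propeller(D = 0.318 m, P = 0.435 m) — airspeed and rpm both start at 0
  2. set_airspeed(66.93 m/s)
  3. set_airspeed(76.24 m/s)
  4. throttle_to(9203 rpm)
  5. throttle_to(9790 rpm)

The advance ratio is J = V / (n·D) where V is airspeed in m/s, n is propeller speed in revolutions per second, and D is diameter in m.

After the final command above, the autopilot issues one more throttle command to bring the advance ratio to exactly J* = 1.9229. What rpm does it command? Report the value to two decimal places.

set_propeller: D = 0.318 m, P = 0.435 m (p = P/D = 1.367925); state ← (V=0, rpm=0)
set_airspeed(66.93): V ← 66.93 m/s
set_airspeed(76.24): V ← 76.24 m/s
throttle_to(9203): rpm ← 9203
throttle_to(9790): rpm ← 9790
final state: V = 76.24 m/s, rpm = 9790 → n = rpm/60 = 163.166667 rev/s
target J* = 1.9229; solve J* = V/(n·D) for n: n = V/(J*·D) = 76.24/(1.9229 × 0.318) = 124.680653 rev/s
rpm = 60·n = 7480.839181

rpm = 7480.84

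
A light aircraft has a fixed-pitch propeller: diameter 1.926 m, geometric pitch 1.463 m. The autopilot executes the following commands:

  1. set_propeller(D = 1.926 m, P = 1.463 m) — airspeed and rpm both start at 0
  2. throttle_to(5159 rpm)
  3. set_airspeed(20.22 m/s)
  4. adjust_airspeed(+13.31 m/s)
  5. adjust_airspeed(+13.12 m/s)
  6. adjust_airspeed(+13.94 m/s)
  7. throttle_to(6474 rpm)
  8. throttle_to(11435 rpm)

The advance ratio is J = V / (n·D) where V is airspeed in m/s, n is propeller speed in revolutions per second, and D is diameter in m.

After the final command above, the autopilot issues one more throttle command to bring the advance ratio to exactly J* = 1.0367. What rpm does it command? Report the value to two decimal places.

set_propeller: D = 1.926 m, P = 1.463 m (p = P/D = 0.759605); state ← (V=0, rpm=0)
throttle_to(5159): rpm ← 5159
set_airspeed(20.22): V ← 20.22 m/s
adjust_airspeed(+13.31): V ← 20.22 +13.31 = 33.53 m/s
adjust_airspeed(+13.12): V ← 33.53 +13.12 = 46.65 m/s
adjust_airspeed(+13.94): V ← 46.65 +13.94 = 60.59 m/s
throttle_to(6474): rpm ← 6474
throttle_to(11435): rpm ← 11435
final state: V = 60.59 m/s, rpm = 11435 → n = rpm/60 = 190.583333 rev/s
target J* = 1.0367; solve J* = V/(n·D) for n: n = V/(J*·D) = 60.59/(1.0367 × 1.926) = 30.345309 rev/s
rpm = 60·n = 1820.718569

rpm = 1820.72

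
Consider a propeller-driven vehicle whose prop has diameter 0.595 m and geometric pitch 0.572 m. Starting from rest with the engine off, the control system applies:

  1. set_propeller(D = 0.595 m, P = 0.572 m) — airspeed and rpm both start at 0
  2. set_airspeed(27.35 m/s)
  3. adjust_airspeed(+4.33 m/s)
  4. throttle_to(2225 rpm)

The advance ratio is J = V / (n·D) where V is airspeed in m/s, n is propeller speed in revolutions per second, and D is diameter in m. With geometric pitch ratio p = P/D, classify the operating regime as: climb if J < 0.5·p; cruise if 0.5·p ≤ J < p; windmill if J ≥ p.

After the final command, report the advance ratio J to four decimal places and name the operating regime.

J = 1.4358, regime = windmill

set_propeller: D = 0.595 m, P = 0.572 m (p = P/D = 0.961345); state ← (V=0, rpm=0)
set_airspeed(27.35): V ← 27.35 m/s
adjust_airspeed(+4.33): V ← 27.35 +4.33 = 31.68 m/s
throttle_to(2225): rpm ← 2225
final state: V = 31.68 m/s, rpm = 2225 → n = rpm/60 = 37.083333 rev/s
J = V / (n·D) = 31.68 / (37.083333 × 0.595) = 1.435785
regime bands: climb J<0.4807 | cruise [0.4807, 0.9613) | windmill J≥0.9613
J = 1.4358 → windmill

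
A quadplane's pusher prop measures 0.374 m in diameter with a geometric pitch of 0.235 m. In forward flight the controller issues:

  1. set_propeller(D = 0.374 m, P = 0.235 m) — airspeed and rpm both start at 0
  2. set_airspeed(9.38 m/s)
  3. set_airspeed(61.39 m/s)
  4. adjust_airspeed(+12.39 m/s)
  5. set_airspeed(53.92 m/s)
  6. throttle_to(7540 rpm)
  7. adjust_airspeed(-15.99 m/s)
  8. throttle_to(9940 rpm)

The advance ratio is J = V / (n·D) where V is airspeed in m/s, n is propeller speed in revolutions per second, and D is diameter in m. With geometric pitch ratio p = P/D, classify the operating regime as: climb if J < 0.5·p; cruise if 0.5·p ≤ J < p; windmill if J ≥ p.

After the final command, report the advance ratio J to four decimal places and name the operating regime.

J = 0.6122, regime = cruise

set_propeller: D = 0.374 m, P = 0.235 m (p = P/D = 0.628342); state ← (V=0, rpm=0)
set_airspeed(9.38): V ← 9.38 m/s
set_airspeed(61.39): V ← 61.39 m/s
adjust_airspeed(+12.39): V ← 61.39 +12.39 = 73.78 m/s
set_airspeed(53.92): V ← 53.92 m/s
throttle_to(7540): rpm ← 7540
adjust_airspeed(-15.99): V ← 53.92 -15.99 = 37.93 m/s
throttle_to(9940): rpm ← 9940
final state: V = 37.93 m/s, rpm = 9940 → n = rpm/60 = 165.666667 rev/s
J = V / (n·D) = 37.93 / (165.666667 × 0.374) = 0.612176
regime bands: climb J<0.3142 | cruise [0.3142, 0.6283) | windmill J≥0.6283
J = 0.6122 → cruise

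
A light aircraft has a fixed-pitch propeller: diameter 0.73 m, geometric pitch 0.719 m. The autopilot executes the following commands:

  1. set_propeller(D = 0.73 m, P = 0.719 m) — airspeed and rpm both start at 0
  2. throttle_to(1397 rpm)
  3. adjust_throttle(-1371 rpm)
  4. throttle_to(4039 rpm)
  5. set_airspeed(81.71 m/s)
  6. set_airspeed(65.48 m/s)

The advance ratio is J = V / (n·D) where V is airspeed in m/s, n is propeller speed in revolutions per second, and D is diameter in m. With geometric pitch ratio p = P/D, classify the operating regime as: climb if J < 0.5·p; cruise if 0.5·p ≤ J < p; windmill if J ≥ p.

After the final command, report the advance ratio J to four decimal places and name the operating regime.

set_propeller: D = 0.73 m, P = 0.719 m (p = P/D = 0.984932); state ← (V=0, rpm=0)
throttle_to(1397): rpm ← 1397
adjust_throttle(-1371): rpm ← 1397 -1371 = 26
throttle_to(4039): rpm ← 4039
set_airspeed(81.71): V ← 81.71 m/s
set_airspeed(65.48): V ← 65.48 m/s
final state: V = 65.48 m/s, rpm = 4039 → n = rpm/60 = 67.316667 rev/s
J = V / (n·D) = 65.48 / (67.316667 × 0.73) = 1.332488
regime bands: climb J<0.4925 | cruise [0.4925, 0.9849) | windmill J≥0.9849
J = 1.3325 → windmill

J = 1.3325, regime = windmill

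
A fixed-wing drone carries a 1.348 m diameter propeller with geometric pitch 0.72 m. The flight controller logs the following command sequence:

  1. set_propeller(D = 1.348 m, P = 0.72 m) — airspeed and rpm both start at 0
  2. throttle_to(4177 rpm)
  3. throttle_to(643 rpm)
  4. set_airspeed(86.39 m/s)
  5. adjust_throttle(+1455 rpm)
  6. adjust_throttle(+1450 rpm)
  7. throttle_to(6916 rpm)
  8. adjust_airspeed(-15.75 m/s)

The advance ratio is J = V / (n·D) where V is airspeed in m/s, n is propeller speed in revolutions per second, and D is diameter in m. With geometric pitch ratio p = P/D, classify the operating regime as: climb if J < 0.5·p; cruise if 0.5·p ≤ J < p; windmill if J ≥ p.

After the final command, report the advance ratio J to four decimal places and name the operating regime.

set_propeller: D = 1.348 m, P = 0.72 m (p = P/D = 0.534125); state ← (V=0, rpm=0)
throttle_to(4177): rpm ← 4177
throttle_to(643): rpm ← 643
set_airspeed(86.39): V ← 86.39 m/s
adjust_throttle(+1455): rpm ← 643 +1455 = 2098
adjust_throttle(+1450): rpm ← 2098 +1450 = 3548
throttle_to(6916): rpm ← 6916
adjust_airspeed(-15.75): V ← 86.39 -15.75 = 70.64 m/s
final state: V = 70.64 m/s, rpm = 6916 → n = rpm/60 = 115.266667 rev/s
J = V / (n·D) = 70.64 / (115.266667 × 1.348) = 0.454629
regime bands: climb J<0.2671 | cruise [0.2671, 0.5341) | windmill J≥0.5341
J = 0.4546 → cruise

J = 0.4546, regime = cruise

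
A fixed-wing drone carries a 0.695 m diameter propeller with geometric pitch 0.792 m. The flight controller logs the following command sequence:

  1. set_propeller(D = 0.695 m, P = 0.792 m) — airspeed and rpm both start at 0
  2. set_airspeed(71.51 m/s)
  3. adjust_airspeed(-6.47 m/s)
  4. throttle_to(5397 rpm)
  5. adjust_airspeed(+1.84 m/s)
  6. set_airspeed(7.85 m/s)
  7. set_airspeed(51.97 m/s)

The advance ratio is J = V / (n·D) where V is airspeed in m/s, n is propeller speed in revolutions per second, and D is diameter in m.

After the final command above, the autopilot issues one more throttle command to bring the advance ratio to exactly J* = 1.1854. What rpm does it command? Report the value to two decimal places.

set_propeller: D = 0.695 m, P = 0.792 m (p = P/D = 1.139568); state ← (V=0, rpm=0)
set_airspeed(71.51): V ← 71.51 m/s
adjust_airspeed(-6.47): V ← 71.51 -6.47 = 65.04 m/s
throttle_to(5397): rpm ← 5397
adjust_airspeed(+1.84): V ← 65.04 +1.84 = 66.88 m/s
set_airspeed(7.85): V ← 7.85 m/s
set_airspeed(51.97): V ← 51.97 m/s
final state: V = 51.97 m/s, rpm = 5397 → n = rpm/60 = 89.950000 rev/s
target J* = 1.1854; solve J* = V/(n·D) for n: n = V/(J*·D) = 51.97/(1.1854 × 0.695) = 63.081642 rev/s
rpm = 60·n = 3784.898520

rpm = 3784.90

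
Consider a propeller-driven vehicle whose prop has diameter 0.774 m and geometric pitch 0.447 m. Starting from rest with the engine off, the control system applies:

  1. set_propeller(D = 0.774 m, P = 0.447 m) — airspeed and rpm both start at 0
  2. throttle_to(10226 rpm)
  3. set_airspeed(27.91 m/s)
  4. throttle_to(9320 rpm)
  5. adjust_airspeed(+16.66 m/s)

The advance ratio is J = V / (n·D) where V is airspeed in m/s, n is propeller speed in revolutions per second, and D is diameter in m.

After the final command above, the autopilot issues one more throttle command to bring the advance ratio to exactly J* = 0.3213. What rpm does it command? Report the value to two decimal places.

rpm = 10753.31

set_propeller: D = 0.774 m, P = 0.447 m (p = P/D = 0.577519); state ← (V=0, rpm=0)
throttle_to(10226): rpm ← 10226
set_airspeed(27.91): V ← 27.91 m/s
throttle_to(9320): rpm ← 9320
adjust_airspeed(+16.66): V ← 27.91 +16.66 = 44.57 m/s
final state: V = 44.57 m/s, rpm = 9320 → n = rpm/60 = 155.333333 rev/s
target J* = 0.3213; solve J* = V/(n·D) for n: n = V/(J*·D) = 44.57/(0.3213 × 0.774) = 179.221847 rev/s
rpm = 60·n = 10753.310799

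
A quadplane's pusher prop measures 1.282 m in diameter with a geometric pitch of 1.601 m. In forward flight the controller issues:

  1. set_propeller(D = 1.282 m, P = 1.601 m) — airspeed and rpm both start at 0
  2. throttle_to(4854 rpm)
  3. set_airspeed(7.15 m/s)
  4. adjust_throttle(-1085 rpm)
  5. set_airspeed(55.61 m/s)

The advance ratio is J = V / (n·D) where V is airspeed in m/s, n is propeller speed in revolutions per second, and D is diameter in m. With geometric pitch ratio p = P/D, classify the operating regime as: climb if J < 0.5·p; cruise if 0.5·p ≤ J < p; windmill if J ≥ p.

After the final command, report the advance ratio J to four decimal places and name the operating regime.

J = 0.6905, regime = cruise

set_propeller: D = 1.282 m, P = 1.601 m (p = P/D = 1.248830); state ← (V=0, rpm=0)
throttle_to(4854): rpm ← 4854
set_airspeed(7.15): V ← 7.15 m/s
adjust_throttle(-1085): rpm ← 4854 -1085 = 3769
set_airspeed(55.61): V ← 55.61 m/s
final state: V = 55.61 m/s, rpm = 3769 → n = rpm/60 = 62.816667 rev/s
J = V / (n·D) = 55.61 / (62.816667 × 1.282) = 0.690542
regime bands: climb J<0.6244 | cruise [0.6244, 1.2488) | windmill J≥1.2488
J = 0.6905 → cruise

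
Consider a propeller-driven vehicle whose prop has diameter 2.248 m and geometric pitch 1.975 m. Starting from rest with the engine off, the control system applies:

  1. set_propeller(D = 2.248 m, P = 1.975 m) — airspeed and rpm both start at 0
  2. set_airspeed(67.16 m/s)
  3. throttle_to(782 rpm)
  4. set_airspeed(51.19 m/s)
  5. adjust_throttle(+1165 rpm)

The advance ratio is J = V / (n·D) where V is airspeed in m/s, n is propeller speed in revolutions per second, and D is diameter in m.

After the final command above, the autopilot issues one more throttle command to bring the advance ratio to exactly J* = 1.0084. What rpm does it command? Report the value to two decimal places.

set_propeller: D = 2.248 m, P = 1.975 m (p = P/D = 0.878559); state ← (V=0, rpm=0)
set_airspeed(67.16): V ← 67.16 m/s
throttle_to(782): rpm ← 782
set_airspeed(51.19): V ← 51.19 m/s
adjust_throttle(+1165): rpm ← 782 +1165 = 1947
final state: V = 51.19 m/s, rpm = 1947 → n = rpm/60 = 32.450000 rev/s
target J* = 1.0084; solve J* = V/(n·D) for n: n = V/(J*·D) = 51.19/(1.0084 × 2.248) = 22.581666 rev/s
rpm = 60·n = 1354.899979

rpm = 1354.90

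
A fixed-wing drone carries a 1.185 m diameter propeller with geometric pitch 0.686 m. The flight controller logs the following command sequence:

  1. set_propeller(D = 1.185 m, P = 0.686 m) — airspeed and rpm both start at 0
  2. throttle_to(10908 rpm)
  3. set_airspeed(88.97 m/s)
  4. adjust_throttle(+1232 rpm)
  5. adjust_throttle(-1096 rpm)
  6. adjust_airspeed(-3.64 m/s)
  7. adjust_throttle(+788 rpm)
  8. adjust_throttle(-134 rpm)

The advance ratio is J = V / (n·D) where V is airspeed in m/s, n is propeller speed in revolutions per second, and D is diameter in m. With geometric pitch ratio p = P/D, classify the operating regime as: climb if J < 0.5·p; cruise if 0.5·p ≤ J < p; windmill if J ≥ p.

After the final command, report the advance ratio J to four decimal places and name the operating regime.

J = 0.3693, regime = cruise

set_propeller: D = 1.185 m, P = 0.686 m (p = P/D = 0.578903); state ← (V=0, rpm=0)
throttle_to(10908): rpm ← 10908
set_airspeed(88.97): V ← 88.97 m/s
adjust_throttle(+1232): rpm ← 10908 +1232 = 12140
adjust_throttle(-1096): rpm ← 12140 -1096 = 11044
adjust_airspeed(-3.64): V ← 88.97 -3.64 = 85.33 m/s
adjust_throttle(+788): rpm ← 11044 +788 = 11832
adjust_throttle(-134): rpm ← 11832 -134 = 11698
final state: V = 85.33 m/s, rpm = 11698 → n = rpm/60 = 194.966667 rev/s
J = V / (n·D) = 85.33 / (194.966667 × 1.185) = 0.369337
regime bands: climb J<0.2895 | cruise [0.2895, 0.5789) | windmill J≥0.5789
J = 0.3693 → cruise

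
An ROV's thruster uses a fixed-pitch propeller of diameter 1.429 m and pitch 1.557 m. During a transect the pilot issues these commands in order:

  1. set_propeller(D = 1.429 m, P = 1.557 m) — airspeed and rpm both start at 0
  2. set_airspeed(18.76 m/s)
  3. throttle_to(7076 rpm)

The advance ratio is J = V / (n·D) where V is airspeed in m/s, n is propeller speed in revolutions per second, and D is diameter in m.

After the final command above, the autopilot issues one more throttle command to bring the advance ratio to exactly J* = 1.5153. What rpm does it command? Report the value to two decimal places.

set_propeller: D = 1.429 m, P = 1.557 m (p = P/D = 1.089573); state ← (V=0, rpm=0)
set_airspeed(18.76): V ← 18.76 m/s
throttle_to(7076): rpm ← 7076
final state: V = 18.76 m/s, rpm = 7076 → n = rpm/60 = 117.933333 rev/s
target J* = 1.5153; solve J* = V/(n·D) for n: n = V/(J*·D) = 18.76/(1.5153 × 1.429) = 8.663672 rev/s
rpm = 60·n = 519.820296

rpm = 519.82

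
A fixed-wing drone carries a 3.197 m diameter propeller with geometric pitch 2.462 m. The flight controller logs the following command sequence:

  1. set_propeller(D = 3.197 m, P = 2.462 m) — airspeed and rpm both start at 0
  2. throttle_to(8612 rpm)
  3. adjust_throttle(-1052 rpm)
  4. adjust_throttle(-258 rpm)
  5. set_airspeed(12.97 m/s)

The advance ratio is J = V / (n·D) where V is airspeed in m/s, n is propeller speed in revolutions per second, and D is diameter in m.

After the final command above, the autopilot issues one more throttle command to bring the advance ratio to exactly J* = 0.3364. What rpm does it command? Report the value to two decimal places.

set_propeller: D = 3.197 m, P = 2.462 m (p = P/D = 0.770097); state ← (V=0, rpm=0)
throttle_to(8612): rpm ← 8612
adjust_throttle(-1052): rpm ← 8612 -1052 = 7560
adjust_throttle(-258): rpm ← 7560 -258 = 7302
set_airspeed(12.97): V ← 12.97 m/s
final state: V = 12.97 m/s, rpm = 7302 → n = rpm/60 = 121.700000 rev/s
target J* = 0.3364; solve J* = V/(n·D) for n: n = V/(J*·D) = 12.97/(0.3364 × 3.197) = 12.059835 rev/s
rpm = 60·n = 723.590078

rpm = 723.59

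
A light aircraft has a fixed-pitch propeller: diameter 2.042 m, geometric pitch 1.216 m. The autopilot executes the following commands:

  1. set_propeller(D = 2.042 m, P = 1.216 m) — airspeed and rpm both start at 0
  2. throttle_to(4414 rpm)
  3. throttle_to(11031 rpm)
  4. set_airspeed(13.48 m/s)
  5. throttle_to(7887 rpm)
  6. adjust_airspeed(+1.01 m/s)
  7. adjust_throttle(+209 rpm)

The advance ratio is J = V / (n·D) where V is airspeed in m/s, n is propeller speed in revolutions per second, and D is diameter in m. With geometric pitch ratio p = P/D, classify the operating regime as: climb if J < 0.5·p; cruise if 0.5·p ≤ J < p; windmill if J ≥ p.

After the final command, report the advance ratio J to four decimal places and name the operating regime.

set_propeller: D = 2.042 m, P = 1.216 m (p = P/D = 0.595495); state ← (V=0, rpm=0)
throttle_to(4414): rpm ← 4414
throttle_to(11031): rpm ← 11031
set_airspeed(13.48): V ← 13.48 m/s
throttle_to(7887): rpm ← 7887
adjust_airspeed(+1.01): V ← 13.48 +1.01 = 14.49 m/s
adjust_throttle(+209): rpm ← 7887 +209 = 8096
final state: V = 14.49 m/s, rpm = 8096 → n = rpm/60 = 134.933333 rev/s
J = V / (n·D) = 14.49 / (134.933333 × 2.042) = 0.052589
regime bands: climb J<0.2977 | cruise [0.2977, 0.5955) | windmill J≥0.5955
J = 0.0526 → climb

J = 0.0526, regime = climb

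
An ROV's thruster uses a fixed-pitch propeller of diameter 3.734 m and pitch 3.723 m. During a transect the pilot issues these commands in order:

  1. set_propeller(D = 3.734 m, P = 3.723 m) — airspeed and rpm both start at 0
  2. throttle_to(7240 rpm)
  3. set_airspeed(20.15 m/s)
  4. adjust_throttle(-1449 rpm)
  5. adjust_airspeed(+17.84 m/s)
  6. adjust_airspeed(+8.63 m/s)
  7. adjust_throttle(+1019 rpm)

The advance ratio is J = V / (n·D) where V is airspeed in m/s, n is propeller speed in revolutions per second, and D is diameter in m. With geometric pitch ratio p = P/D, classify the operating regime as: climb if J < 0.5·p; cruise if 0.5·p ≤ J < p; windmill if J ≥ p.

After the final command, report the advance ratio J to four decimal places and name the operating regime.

set_propeller: D = 3.734 m, P = 3.723 m (p = P/D = 0.997054); state ← (V=0, rpm=0)
throttle_to(7240): rpm ← 7240
set_airspeed(20.15): V ← 20.15 m/s
adjust_throttle(-1449): rpm ← 7240 -1449 = 5791
adjust_airspeed(+17.84): V ← 20.15 +17.84 = 37.99 m/s
adjust_airspeed(+8.63): V ← 37.99 +8.63 = 46.62 m/s
adjust_throttle(+1019): rpm ← 5791 +1019 = 6810
final state: V = 46.62 m/s, rpm = 6810 → n = rpm/60 = 113.500000 rev/s
J = V / (n·D) = 46.62 / (113.500000 × 3.734) = 0.110002
regime bands: climb J<0.4985 | cruise [0.4985, 0.9971) | windmill J≥0.9971
J = 0.1100 → climb

J = 0.1100, regime = climb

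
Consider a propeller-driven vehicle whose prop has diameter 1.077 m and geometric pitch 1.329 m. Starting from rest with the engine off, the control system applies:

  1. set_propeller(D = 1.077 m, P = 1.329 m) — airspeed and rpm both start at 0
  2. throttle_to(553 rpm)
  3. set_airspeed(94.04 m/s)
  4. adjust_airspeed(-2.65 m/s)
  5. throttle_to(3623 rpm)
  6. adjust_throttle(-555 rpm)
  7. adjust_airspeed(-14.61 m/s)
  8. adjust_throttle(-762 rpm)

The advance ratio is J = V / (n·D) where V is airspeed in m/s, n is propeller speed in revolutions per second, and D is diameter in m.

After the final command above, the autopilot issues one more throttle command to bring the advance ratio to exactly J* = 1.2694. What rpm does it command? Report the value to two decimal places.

rpm = 3369.65

set_propeller: D = 1.077 m, P = 1.329 m (p = P/D = 1.233983); state ← (V=0, rpm=0)
throttle_to(553): rpm ← 553
set_airspeed(94.04): V ← 94.04 m/s
adjust_airspeed(-2.65): V ← 94.04 -2.65 = 91.39 m/s
throttle_to(3623): rpm ← 3623
adjust_throttle(-555): rpm ← 3623 -555 = 3068
adjust_airspeed(-14.61): V ← 91.39 -14.61 = 76.78 m/s
adjust_throttle(-762): rpm ← 3068 -762 = 2306
final state: V = 76.78 m/s, rpm = 2306 → n = rpm/60 = 38.433333 rev/s
target J* = 1.2694; solve J* = V/(n·D) for n: n = V/(J*·D) = 76.78/(1.2694 × 1.077) = 56.160881 rev/s
rpm = 60·n = 3369.652849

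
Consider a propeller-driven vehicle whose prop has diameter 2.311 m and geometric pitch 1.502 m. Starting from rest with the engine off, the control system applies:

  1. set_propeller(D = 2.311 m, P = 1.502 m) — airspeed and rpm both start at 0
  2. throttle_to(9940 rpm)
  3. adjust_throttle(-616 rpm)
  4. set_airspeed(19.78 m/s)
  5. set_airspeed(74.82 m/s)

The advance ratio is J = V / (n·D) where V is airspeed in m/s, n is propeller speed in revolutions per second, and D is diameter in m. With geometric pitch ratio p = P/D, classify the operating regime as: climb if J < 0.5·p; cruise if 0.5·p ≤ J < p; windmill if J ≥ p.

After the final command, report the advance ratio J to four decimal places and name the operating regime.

set_propeller: D = 2.311 m, P = 1.502 m (p = P/D = 0.649935); state ← (V=0, rpm=0)
throttle_to(9940): rpm ← 9940
adjust_throttle(-616): rpm ← 9940 -616 = 9324
set_airspeed(19.78): V ← 19.78 m/s
set_airspeed(74.82): V ← 74.82 m/s
final state: V = 74.82 m/s, rpm = 9324 → n = rpm/60 = 155.400000 rev/s
J = V / (n·D) = 74.82 / (155.400000 × 2.311) = 0.208337
regime bands: climb J<0.3250 | cruise [0.3250, 0.6499) | windmill J≥0.6499
J = 0.2083 → climb

J = 0.2083, regime = climb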